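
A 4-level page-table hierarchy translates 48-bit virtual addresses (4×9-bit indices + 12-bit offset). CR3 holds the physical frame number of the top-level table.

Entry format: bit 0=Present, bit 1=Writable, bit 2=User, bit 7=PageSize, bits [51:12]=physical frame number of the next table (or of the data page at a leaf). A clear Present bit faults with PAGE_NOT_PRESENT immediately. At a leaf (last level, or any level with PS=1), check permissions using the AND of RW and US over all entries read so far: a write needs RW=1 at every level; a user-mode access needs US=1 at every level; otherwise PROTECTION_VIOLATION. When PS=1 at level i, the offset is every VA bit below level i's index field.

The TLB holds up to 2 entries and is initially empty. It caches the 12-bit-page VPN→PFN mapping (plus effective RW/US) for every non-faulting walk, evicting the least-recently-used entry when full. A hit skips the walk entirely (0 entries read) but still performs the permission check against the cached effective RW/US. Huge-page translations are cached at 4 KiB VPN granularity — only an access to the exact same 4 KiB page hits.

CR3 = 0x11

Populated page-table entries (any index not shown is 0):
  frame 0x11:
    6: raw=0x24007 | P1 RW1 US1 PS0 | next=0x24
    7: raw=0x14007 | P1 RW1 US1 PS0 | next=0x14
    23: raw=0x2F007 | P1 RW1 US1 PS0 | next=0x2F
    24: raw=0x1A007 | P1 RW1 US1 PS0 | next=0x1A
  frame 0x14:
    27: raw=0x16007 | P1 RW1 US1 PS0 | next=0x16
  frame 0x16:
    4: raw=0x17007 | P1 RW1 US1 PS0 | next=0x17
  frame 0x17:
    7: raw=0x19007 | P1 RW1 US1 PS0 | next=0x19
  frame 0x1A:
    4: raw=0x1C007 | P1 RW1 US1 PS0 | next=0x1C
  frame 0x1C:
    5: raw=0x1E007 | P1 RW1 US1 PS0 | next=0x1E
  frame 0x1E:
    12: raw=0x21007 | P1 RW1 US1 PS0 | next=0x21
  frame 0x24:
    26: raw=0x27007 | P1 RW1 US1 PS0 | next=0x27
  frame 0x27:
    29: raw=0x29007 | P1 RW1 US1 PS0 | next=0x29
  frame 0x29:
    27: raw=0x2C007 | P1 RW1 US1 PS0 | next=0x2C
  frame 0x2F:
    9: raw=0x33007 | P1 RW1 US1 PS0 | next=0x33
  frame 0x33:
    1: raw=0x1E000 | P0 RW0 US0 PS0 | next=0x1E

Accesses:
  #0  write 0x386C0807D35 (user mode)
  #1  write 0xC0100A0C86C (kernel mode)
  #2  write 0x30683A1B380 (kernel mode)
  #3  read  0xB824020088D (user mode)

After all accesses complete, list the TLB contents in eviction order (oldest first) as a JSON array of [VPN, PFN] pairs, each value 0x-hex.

Walk each access:
#0 VA=0x386C0807D35 (w,user):
  [0] read 0x11 idx=7: raw=0x14007 flags P=1 W=1 U=1 S=0
  [1] read 0x14 idx=27: raw=0x16007 flags P=1 W=1 U=1 S=0
  [2] read 0x16 idx=4: raw=0x17007 flags P=1 W=1 U=1 S=0
  [3] read 0x17 idx=7: raw=0x19007 flags P=1 W=1 U=1 S=0
  ✓ 0x19D35  — 4 lookups
#1 VA=0xC0100A0C86C (w,kernel):
  [0] read 0x11 idx=24: raw=0x1A007 flags P=1 W=1 U=1 S=0
  [1] read 0x1A idx=4: raw=0x1C007 flags P=1 W=1 U=1 S=0
  [2] read 0x1C idx=5: raw=0x1E007 flags P=1 W=1 U=1 S=0
  [3] read 0x1E idx=12: raw=0x21007 flags P=1 W=1 U=1 S=0
  ✓ 0x2186C  — 4 lookups
#2 VA=0x30683A1B380 (w,kernel):
  [0] read 0x11 idx=6: raw=0x24007 flags P=1 W=1 U=1 S=0
  [1] read 0x24 idx=26: raw=0x27007 flags P=1 W=1 U=1 S=0
  [2] read 0x27 idx=29: raw=0x29007 flags P=1 W=1 U=1 S=0
  [3] read 0x29 idx=27: raw=0x2C007 flags P=1 W=1 U=1 S=0
  ✓ 0x2C380  — 4 lookups
#3 VA=0xB824020088D (r,user):
  [0] read 0x11 idx=23: raw=0x2F007 flags P=1 W=1 U=1 S=0
  [1] read 0x2F idx=9: raw=0x33007 flags P=1 W=1 U=1 S=0
  [2] read 0x33 idx=1: raw=0x1E000 flags P=0 W=0 U=0 S=0
  → PAGE_NOT_PRESENT  (3 entries read)

TLB: [["0xC0100A0C", "0x21"], ["0x30683A1B", "0x2C"]]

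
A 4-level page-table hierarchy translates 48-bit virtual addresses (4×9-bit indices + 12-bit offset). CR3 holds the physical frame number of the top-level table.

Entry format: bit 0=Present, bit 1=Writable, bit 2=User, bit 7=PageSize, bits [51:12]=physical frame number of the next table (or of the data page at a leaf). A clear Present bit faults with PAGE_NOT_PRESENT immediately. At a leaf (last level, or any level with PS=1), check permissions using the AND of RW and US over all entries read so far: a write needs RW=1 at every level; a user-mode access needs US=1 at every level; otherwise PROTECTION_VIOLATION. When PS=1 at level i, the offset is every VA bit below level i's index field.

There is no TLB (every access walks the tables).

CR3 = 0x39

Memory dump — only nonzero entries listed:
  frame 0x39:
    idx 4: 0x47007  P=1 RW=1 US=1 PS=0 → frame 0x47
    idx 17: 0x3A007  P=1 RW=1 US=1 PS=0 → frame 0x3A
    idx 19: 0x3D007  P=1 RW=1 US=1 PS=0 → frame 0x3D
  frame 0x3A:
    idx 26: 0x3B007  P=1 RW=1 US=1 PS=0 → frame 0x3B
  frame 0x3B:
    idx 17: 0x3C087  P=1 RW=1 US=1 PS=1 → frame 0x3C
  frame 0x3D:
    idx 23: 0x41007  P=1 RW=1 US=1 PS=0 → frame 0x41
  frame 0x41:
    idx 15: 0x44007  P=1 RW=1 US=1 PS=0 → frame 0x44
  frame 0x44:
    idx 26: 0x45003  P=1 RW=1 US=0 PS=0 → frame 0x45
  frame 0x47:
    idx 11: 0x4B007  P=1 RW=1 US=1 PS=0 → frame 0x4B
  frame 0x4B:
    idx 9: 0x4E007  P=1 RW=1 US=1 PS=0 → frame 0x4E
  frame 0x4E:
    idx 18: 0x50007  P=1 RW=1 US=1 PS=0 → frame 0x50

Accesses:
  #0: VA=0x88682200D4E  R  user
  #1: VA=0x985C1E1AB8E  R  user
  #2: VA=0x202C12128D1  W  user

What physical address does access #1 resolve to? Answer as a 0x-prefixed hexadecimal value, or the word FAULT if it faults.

Per-access translation:
#0 VA=0x88682200D4E (r,user):
  lvl0: tbl 0x39, slot 17 ⇒ 0x3A007 (P1/RW1/US1/PS0)
  lvl1: tbl 0x3A, slot 26 ⇒ 0x3B007 (P1/RW1/US1/PS0)
  lvl2: tbl 0x3B, slot 17 ⇒ 0x3C087 (P1/RW1/US1/PS1)
  ⇒ phys 0x3CD4E (huge @L2)  [3 reads]
#1 VA=0x985C1E1AB8E (r,user):
  lvl0: tbl 0x39, slot 19 ⇒ 0x3D007 (P1/RW1/US1/PS0)
  lvl1: tbl 0x3D, slot 23 ⇒ 0x41007 (P1/RW1/US1/PS0)
  lvl2: tbl 0x41, slot 15 ⇒ 0x44007 (P1/RW1/US1/PS0)
  lvl3: tbl 0x44, slot 26 ⇒ 0x45003 (P1/RW1/US0/PS0)
  → PROTECTION_VIOLATION  (4 entries read)
#2 VA=0x202C12128D1 (w,user):
  lvl0: tbl 0x39, slot 4 ⇒ 0x47007 (P1/RW1/US1/PS0)
  lvl1: tbl 0x47, slot 11 ⇒ 0x4B007 (P1/RW1/US1/PS0)
  lvl2: tbl 0x4B, slot 9 ⇒ 0x4E007 (P1/RW1/US1/PS0)
  lvl3: tbl 0x4E, slot 18 ⇒ 0x50007 (P1/RW1/US1/PS0)
  ⇒ phys 0x508D1  [4 reads]

Access #1 PA: FAULT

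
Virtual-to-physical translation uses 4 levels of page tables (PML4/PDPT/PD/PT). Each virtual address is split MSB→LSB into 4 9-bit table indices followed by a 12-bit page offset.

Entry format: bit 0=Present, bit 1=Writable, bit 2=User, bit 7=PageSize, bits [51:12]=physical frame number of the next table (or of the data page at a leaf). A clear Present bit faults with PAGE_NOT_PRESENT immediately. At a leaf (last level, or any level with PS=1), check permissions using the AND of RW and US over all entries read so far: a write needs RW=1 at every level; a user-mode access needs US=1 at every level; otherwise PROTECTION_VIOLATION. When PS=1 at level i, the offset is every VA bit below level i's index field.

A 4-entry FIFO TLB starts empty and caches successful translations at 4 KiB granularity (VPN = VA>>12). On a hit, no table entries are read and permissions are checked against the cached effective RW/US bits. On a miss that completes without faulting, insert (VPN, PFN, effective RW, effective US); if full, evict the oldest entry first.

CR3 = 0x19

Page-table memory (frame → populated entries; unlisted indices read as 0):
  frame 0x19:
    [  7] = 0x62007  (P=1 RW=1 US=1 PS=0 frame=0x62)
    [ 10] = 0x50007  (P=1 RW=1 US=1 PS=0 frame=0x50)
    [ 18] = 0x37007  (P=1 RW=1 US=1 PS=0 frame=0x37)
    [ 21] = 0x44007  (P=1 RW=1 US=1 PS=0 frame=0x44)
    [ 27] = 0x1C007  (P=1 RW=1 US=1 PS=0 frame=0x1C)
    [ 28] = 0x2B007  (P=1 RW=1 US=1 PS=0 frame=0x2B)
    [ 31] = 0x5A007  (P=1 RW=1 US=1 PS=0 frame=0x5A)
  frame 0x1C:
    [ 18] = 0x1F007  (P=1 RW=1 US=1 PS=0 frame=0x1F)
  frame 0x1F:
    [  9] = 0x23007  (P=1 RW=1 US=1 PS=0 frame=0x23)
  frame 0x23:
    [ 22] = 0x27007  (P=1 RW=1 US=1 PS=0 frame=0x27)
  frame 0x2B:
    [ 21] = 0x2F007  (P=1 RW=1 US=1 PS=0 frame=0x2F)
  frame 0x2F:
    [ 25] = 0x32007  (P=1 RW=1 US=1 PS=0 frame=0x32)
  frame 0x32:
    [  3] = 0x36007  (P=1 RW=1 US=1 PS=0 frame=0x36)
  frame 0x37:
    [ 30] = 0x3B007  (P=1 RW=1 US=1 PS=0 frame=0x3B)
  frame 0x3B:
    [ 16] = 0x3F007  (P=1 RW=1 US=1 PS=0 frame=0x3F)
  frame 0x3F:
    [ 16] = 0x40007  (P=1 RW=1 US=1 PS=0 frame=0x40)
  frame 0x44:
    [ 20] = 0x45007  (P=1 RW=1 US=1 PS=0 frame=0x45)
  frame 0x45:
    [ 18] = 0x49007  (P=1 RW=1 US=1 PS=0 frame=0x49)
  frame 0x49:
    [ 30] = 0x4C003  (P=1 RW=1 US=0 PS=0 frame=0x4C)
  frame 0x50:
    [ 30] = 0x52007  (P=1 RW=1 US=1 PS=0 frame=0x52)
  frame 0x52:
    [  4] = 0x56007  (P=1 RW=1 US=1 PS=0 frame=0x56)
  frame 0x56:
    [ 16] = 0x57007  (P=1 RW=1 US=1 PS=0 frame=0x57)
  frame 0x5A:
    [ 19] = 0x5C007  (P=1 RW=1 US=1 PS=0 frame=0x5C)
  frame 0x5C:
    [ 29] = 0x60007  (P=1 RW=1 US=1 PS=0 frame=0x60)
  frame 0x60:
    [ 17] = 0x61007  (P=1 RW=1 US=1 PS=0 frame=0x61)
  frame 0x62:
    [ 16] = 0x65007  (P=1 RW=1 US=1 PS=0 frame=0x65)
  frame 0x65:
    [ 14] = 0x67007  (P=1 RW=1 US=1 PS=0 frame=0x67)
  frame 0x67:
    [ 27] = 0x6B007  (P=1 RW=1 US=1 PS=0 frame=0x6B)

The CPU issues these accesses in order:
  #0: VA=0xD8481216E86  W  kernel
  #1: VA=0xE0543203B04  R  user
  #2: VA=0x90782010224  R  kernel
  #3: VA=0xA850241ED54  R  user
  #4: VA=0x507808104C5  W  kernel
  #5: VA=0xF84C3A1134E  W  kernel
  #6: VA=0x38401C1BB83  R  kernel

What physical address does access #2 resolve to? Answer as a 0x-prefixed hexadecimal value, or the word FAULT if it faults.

Walk each access:
#0 VA=0xD8481216E86 (w,kernel):
  L0 @0x19[27] → 0x1C007  P=1,RW=1,US=1,PS=0
  L1 @0x1C[18] → 0x1F007  P=1,RW=1,US=1,PS=0
  L2 @0x1F[9] → 0x23007  P=1,RW=1,US=1,PS=0
  L3 @0x23[22] → 0x27007  P=1,RW=1,US=1,PS=0
  ✓ 0x27E86  — 4 lookups
#1 VA=0xE0543203B04 (r,user):
  L0 @0x19[28] → 0x2B007  P=1,RW=1,US=1,PS=0
  L1 @0x2B[21] → 0x2F007  P=1,RW=1,US=1,PS=0
  L2 @0x2F[25] → 0x32007  P=1,RW=1,US=1,PS=0
  L3 @0x32[3] → 0x36007  P=1,RW=1,US=1,PS=0
  ✓ 0x36B04  — 4 lookups
#2 VA=0x90782010224 (r,kernel):
  L0 @0x19[18] → 0x37007  P=1,RW=1,US=1,PS=0
  L1 @0x37[30] → 0x3B007  P=1,RW=1,US=1,PS=0
  L2 @0x3B[16] → 0x3F007  P=1,RW=1,US=1,PS=0
  L3 @0x3F[16] → 0x40007  P=1,RW=1,US=1,PS=0
  ✓ 0x40224  — 4 lookups
#3 VA=0xA850241ED54 (r,user):
  L0 @0x19[21] → 0x44007  P=1,RW=1,US=1,PS=0
  L1 @0x44[20] → 0x45007  P=1,RW=1,US=1,PS=0
  L2 @0x45[18] → 0x49007  P=1,RW=1,US=1,PS=0
  L3 @0x49[30] → 0x4C003  P=1,RW=1,US=0,PS=0
  → PROTECTION_VIOLATION  (4 entries read)
#4 VA=0x507808104C5 (w,kernel):
  L0 @0x19[10] → 0x50007  P=1,RW=1,US=1,PS=0
  L1 @0x50[30] → 0x52007  P=1,RW=1,US=1,PS=0
  L2 @0x52[4] → 0x56007  P=1,RW=1,US=1,PS=0
  L3 @0x56[16] → 0x57007  P=1,RW=1,US=1,PS=0
  ✓ 0x574C5  — 4 lookups
#5 VA=0xF84C3A1134E (w,kernel):
  L0 @0x19[31] → 0x5A007  P=1,RW=1,US=1,PS=0
  L1 @0x5A[19] → 0x5C007  P=1,RW=1,US=1,PS=0
  L2 @0x5C[29] → 0x60007  P=1,RW=1,US=1,PS=0
  L3 @0x60[17] → 0x61007  P=1,RW=1,US=1,PS=0
  ✓ 0x6134E  — 4 lookups
#6 VA=0x38401C1BB83 (r,kernel):
  L0 @0x19[7] → 0x62007  P=1,RW=1,US=1,PS=0
  L1 @0x62[16] → 0x65007  P=1,RW=1,US=1,PS=0
  L2 @0x65[14] → 0x67007  P=1,RW=1,US=1,PS=0
  L3 @0x67[27] → 0x6B007  P=1,RW=1,US=1,PS=0
  ✓ 0x6BB83  — 4 lookups

Access #2 PA: 0x40224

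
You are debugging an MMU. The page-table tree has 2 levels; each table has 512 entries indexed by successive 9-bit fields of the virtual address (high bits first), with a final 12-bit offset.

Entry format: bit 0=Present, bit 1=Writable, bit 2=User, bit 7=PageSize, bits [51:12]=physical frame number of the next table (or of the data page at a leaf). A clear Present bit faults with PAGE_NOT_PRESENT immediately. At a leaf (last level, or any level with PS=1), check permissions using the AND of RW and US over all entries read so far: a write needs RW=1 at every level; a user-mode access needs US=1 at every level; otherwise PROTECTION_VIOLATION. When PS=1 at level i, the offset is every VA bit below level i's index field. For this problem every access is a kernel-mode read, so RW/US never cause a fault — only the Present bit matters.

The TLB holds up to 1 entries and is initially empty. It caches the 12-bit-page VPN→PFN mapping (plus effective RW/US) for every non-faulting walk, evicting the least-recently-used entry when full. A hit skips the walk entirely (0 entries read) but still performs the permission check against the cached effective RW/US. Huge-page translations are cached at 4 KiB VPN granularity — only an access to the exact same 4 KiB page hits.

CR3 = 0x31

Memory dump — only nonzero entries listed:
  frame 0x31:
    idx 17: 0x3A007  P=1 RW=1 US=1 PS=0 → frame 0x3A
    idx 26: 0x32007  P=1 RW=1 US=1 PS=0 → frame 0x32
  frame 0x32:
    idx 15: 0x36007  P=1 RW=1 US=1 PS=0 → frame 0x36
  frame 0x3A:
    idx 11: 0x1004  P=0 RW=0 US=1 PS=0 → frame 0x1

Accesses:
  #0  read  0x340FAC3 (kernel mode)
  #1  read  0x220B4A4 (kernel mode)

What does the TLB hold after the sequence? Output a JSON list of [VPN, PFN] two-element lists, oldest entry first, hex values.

Trace:
#0 VA=0x340FAC3 (r,kernel):
  L0: frame=0x31 idx=26 entry=0x32007 [P=1 RW=1 US=1 PS=0]
  L1: frame=0x32 idx=15 entry=0x36007 [P=1 RW=1 US=1 PS=0]
  → PA=0x36AC3  (2 entries read)
#1 VA=0x220B4A4 (r,kernel):
  L0: frame=0x31 idx=17 entry=0x3A007 [P=1 RW=1 US=1 PS=0]
  L1: frame=0x3A idx=11 entry=0x1004 [P=0 RW=0 US=1 PS=0]
  → PAGE_NOT_PRESENT  (2 entries read)

TLB: [["0x340F", "0x36"]]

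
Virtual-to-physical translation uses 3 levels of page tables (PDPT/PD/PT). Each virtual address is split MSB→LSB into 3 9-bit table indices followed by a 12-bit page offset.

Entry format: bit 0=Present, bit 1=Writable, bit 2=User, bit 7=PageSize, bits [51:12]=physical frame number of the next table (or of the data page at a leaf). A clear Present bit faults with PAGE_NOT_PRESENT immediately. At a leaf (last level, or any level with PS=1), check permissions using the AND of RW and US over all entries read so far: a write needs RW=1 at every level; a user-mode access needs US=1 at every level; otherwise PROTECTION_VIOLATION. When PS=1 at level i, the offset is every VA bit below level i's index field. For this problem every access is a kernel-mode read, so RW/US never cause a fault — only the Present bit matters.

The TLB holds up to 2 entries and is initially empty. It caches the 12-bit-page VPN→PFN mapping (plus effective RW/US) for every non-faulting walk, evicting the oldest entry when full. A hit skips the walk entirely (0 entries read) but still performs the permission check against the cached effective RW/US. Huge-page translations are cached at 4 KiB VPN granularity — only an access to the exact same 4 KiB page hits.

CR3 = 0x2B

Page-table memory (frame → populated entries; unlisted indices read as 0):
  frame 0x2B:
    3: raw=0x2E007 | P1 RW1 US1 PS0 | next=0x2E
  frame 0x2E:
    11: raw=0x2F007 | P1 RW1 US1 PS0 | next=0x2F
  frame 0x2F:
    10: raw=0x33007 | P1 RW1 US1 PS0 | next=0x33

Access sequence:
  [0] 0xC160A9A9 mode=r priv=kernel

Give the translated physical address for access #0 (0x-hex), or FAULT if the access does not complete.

Walk each access:
#0 VA=0xC160A9A9 (r,kernel):
  lvl0: tbl 0x2B, slot 3 ⇒ 0x2E007 (P1/RW1/US1/PS0)
  lvl1: tbl 0x2E, slot 11 ⇒ 0x2F007 (P1/RW1/US1/PS0)
  lvl2: tbl 0x2F, slot 10 ⇒ 0x33007 (P1/RW1/US1/PS0)
  ✓ 0x339A9  — 3 lookups

Access #0 PA: 0x339A9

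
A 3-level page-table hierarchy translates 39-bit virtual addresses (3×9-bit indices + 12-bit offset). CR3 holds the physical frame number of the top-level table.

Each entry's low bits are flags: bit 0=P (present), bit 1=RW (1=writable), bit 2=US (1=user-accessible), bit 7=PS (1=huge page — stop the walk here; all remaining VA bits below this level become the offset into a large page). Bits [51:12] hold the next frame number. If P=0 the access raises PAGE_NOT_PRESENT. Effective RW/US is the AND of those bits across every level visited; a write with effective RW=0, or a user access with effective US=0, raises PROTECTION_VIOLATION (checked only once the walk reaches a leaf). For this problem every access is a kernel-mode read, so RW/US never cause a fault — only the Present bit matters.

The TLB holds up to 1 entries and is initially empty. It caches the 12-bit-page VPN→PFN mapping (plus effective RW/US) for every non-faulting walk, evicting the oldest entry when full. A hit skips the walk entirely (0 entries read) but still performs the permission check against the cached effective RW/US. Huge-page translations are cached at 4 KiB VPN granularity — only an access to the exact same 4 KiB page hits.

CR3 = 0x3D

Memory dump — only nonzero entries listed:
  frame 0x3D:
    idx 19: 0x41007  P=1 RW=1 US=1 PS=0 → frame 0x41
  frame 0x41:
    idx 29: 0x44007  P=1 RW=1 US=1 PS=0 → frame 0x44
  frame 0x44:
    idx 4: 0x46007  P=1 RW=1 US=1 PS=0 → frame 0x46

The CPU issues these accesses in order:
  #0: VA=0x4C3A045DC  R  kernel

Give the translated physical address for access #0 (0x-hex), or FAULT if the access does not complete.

Walk each access:
#0 VA=0x4C3A045DC (r,kernel):
  L0 @0x3D[19] → 0x41007  P=1,RW=1,US=1,PS=0
  L1 @0x41[29] → 0x44007  P=1,RW=1,US=1,PS=0
  L2 @0x44[4] → 0x46007  P=1,RW=1,US=1,PS=0
  → PA=0x465DC  (3 entries read)

Access #0 PA: 0x465DC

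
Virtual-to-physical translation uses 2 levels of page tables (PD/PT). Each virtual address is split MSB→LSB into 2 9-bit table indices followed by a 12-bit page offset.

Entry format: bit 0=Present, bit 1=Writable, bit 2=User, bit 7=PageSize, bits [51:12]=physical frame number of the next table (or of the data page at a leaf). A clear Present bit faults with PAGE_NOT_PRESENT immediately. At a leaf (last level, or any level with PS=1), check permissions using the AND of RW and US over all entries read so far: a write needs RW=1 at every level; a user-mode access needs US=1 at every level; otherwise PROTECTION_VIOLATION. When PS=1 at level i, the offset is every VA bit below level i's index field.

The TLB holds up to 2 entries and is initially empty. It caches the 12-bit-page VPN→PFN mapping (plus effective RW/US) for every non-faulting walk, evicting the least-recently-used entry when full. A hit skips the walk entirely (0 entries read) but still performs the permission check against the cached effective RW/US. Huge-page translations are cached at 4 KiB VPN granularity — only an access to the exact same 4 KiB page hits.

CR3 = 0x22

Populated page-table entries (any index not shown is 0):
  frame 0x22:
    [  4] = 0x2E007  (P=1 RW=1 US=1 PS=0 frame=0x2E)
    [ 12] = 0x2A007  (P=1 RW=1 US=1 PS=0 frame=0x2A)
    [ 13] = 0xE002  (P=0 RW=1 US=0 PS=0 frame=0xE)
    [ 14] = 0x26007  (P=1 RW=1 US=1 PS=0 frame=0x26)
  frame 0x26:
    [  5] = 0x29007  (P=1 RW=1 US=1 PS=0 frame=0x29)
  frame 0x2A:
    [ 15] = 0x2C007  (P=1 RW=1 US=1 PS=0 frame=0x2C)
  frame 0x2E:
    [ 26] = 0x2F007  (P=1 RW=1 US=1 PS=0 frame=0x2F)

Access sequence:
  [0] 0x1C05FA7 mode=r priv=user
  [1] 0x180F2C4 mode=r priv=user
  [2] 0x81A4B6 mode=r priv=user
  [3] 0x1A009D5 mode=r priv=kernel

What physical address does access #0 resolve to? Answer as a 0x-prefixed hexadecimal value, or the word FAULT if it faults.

Trace:
#0 VA=0x1C05FA7 (r,user):
  L0 @0x22[14] → 0x26007  P=1,RW=1,US=1,PS=0
  L1 @0x26[5] → 0x29007  P=1,RW=1,US=1,PS=0
  → PA=0x29FA7  (2 entries read)
#1 VA=0x180F2C4 (r,user):
  L0 @0x22[12] → 0x2A007  P=1,RW=1,US=1,PS=0
  L1 @0x2A[15] → 0x2C007  P=1,RW=1,US=1,PS=0
  → PA=0x2C2C4  (2 entries read)
#2 VA=0x81A4B6 (r,user):
  L0 @0x22[4] → 0x2E007  P=1,RW=1,US=1,PS=0
  L1 @0x2E[26] → 0x2F007  P=1,RW=1,US=1,PS=0
  → PA=0x2F4B6  (2 entries read)
#3 VA=0x1A009D5 (r,kernel):
  L0 @0x22[13] → 0xE002  P=0,RW=1,US=0,PS=0
  → PAGE_NOT_PRESENT  (1 entries read)

Access #0 PA: 0x29FA7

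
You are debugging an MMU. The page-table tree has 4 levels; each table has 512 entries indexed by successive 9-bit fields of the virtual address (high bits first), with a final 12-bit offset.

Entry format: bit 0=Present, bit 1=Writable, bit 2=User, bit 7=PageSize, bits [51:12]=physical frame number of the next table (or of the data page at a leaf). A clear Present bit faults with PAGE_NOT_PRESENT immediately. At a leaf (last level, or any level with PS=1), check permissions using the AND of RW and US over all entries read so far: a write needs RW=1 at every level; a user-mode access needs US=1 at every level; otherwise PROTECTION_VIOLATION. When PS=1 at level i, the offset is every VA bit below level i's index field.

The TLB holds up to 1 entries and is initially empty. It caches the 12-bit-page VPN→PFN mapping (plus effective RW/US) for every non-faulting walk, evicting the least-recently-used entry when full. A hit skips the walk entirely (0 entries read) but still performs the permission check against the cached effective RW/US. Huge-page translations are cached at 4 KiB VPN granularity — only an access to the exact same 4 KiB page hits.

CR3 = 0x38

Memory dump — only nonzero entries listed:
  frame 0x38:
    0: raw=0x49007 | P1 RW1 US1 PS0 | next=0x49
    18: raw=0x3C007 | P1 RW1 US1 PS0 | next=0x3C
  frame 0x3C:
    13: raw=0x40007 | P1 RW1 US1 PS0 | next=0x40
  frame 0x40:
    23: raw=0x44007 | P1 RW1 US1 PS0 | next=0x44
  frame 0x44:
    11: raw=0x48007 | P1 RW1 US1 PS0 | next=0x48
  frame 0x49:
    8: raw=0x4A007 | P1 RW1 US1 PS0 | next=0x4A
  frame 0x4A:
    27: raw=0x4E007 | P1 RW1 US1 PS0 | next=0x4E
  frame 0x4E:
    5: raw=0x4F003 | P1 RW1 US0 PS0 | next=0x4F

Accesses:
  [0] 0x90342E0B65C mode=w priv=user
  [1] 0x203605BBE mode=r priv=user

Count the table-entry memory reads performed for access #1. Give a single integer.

Trace:
#0 VA=0x90342E0B65C (w,user):
  L0 @0x38[18] → 0x3C007  P=1,RW=1,US=1,PS=0
  L1 @0x3C[13] → 0x40007  P=1,RW=1,US=1,PS=0
  L2 @0x40[23] → 0x44007  P=1,RW=1,US=1,PS=0
  L3 @0x44[11] → 0x48007  P=1,RW=1,US=1,PS=0
  ⇒ phys 0x4865C  [4 reads]
#1 VA=0x203605BBE (r,user):
  L0 @0x38[0] → 0x49007  P=1,RW=1,US=1,PS=0
  L1 @0x49[8] → 0x4A007  P=1,RW=1,US=1,PS=0
  L2 @0x4A[27] → 0x4E007  P=1,RW=1,US=1,PS=0
  L3 @0x4E[5] → 0x4F003  P=1,RW=1,US=0,PS=0
  ✗ PROTECTION_VIOLATION  [4 reads]

Entries read for #1: 4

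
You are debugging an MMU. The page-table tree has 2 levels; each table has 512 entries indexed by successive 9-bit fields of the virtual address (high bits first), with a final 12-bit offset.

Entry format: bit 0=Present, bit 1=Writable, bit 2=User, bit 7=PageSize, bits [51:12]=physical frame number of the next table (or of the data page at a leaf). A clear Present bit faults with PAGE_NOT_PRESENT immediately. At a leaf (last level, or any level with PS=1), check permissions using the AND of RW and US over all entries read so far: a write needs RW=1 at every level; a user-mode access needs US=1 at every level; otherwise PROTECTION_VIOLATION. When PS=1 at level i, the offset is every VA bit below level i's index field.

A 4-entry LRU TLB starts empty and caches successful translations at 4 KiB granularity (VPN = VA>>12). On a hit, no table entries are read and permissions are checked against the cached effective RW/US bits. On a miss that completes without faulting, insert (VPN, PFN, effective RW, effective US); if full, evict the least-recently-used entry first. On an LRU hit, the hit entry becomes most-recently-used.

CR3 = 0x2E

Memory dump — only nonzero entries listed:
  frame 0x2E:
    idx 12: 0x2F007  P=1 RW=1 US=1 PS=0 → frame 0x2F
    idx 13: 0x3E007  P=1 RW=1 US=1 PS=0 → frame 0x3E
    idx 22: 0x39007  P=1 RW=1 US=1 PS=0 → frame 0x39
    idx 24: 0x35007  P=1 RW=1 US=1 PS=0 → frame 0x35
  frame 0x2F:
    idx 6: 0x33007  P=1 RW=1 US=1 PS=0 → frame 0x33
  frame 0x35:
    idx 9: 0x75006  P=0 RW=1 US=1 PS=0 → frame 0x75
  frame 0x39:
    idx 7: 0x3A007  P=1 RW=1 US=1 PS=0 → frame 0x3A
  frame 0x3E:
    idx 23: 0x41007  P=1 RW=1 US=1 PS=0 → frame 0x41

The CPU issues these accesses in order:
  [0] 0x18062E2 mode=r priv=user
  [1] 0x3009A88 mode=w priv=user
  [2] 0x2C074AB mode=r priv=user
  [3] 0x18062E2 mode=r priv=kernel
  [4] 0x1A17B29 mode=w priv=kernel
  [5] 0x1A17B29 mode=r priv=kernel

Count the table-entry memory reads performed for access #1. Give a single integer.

Per-access translation:
#0 VA=0x18062E2 (r,user):
  L0 @0x2E[12] → 0x2F007  P=1,RW=1,US=1,PS=0
  L1 @0x2F[6] → 0x33007  P=1,RW=1,US=1,PS=0
  ✓ 0x332E2  — 2 lookups
#1 VA=0x3009A88 (w,user):
  L0 @0x2E[24] → 0x35007  P=1,RW=1,US=1,PS=0
  L1 @0x35[9] → 0x75006  P=0,RW=1,US=1,PS=0
  → PAGE_NOT_PRESENT  (2 entries read)
#2 VA=0x2C074AB (r,user):
  L0 @0x2E[22] → 0x39007  P=1,RW=1,US=1,PS=0
  L1 @0x39[7] → 0x3A007  P=1,RW=1,US=1,PS=0
  ✓ 0x3A4AB  — 2 lookups
#3 VA=0x18062E2 (r,kernel):
  TLB hit vpn=0x1806 → PA=0x332E2
#4 VA=0x1A17B29 (w,kernel):
  L0 @0x2E[13] → 0x3E007  P=1,RW=1,US=1,PS=0
  L1 @0x3E[23] → 0x41007  P=1,RW=1,US=1,PS=0
  ✓ 0x41B29  — 2 lookups
#5 VA=0x1A17B29 (r,kernel):
  TLB hit vpn=0x1A17 → PA=0x41B29

Entries read for #1: 2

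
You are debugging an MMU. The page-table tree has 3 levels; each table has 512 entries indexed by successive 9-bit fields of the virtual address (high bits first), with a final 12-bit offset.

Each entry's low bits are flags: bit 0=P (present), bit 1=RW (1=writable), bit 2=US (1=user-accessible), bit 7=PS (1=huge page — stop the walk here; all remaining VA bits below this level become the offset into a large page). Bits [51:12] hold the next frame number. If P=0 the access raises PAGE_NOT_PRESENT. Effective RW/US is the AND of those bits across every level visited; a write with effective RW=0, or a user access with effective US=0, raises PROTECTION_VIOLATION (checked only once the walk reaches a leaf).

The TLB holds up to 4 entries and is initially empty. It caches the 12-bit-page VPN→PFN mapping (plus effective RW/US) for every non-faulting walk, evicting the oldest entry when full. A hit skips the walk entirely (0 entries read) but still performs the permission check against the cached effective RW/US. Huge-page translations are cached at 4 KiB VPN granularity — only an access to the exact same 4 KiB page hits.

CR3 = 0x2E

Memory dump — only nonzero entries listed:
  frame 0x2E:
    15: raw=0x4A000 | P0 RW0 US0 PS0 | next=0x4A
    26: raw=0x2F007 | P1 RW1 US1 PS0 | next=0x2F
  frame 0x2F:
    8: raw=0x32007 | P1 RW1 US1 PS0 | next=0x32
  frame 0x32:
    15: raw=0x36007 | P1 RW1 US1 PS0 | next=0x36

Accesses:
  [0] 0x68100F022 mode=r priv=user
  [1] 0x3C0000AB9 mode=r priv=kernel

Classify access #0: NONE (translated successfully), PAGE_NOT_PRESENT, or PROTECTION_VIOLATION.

Per-access translation:
#0 VA=0x68100F022 (r,user):
  lvl0: tbl 0x2E, slot 26 ⇒ 0x2F007 (P1/RW1/US1/PS0)
  lvl1: tbl 0x2F, slot 8 ⇒ 0x32007 (P1/RW1/US1/PS0)
  lvl2: tbl 0x32, slot 15 ⇒ 0x36007 (P1/RW1/US1/PS0)
  → PA=0x36022  (3 entries read)
#1 VA=0x3C0000AB9 (r,kernel):
  lvl0: tbl 0x2E, slot 15 ⇒ 0x4A000 (P0/RW0/US0/PS0)
  ✗ PAGE_NOT_PRESENT  [1 reads]

Access #0 fault: NONE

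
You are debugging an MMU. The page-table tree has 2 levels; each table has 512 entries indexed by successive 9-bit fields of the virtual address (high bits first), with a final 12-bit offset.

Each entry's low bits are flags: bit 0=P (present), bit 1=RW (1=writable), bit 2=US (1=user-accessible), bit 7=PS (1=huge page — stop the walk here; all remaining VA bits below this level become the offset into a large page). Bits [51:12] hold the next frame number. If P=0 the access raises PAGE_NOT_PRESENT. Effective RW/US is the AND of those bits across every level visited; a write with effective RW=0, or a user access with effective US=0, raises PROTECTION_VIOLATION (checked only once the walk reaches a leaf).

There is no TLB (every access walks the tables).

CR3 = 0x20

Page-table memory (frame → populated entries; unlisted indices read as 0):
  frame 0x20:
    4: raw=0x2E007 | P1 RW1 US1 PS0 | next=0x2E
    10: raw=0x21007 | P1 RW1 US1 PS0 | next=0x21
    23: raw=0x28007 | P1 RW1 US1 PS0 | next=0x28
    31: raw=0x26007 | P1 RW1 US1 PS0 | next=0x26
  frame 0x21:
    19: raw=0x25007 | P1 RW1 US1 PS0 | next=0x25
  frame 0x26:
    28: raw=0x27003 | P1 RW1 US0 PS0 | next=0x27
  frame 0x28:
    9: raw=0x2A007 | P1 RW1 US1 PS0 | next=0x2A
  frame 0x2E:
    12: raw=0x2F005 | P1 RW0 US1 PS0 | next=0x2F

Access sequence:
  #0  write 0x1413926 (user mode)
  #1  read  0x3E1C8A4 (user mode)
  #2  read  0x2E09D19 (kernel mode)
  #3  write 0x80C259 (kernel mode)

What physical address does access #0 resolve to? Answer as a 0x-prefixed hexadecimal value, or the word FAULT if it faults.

Trace:
#0 VA=0x1413926 (w,user):
  lvl0: tbl 0x20, slot 10 ⇒ 0x21007 (P1/RW1/US1/PS0)
  lvl1: tbl 0x21, slot 19 ⇒ 0x25007 (P1/RW1/US1/PS0)
  ⇒ phys 0x25926  [2 reads]
#1 VA=0x3E1C8A4 (r,user):
  lvl0: tbl 0x20, slot 31 ⇒ 0x26007 (P1/RW1/US1/PS0)
  lvl1: tbl 0x26, slot 28 ⇒ 0x27003 (P1/RW1/US0/PS0)
  → PROTECTION_VIOLATION  (2 entries read)
#2 VA=0x2E09D19 (r,kernel):
  lvl0: tbl 0x20, slot 23 ⇒ 0x28007 (P1/RW1/US1/PS0)
  lvl1: tbl 0x28, slot 9 ⇒ 0x2A007 (P1/RW1/US1/PS0)
  ⇒ phys 0x2AD19  [2 reads]
#3 VA=0x80C259 (w,kernel):
  lvl0: tbl 0x20, slot 4 ⇒ 0x2E007 (P1/RW1/US1/PS0)
  lvl1: tbl 0x2E, slot 12 ⇒ 0x2F005 (P1/RW0/US1/PS0)
  → PROTECTION_VIOLATION  (2 entries read)

Access #0 PA: 0x25926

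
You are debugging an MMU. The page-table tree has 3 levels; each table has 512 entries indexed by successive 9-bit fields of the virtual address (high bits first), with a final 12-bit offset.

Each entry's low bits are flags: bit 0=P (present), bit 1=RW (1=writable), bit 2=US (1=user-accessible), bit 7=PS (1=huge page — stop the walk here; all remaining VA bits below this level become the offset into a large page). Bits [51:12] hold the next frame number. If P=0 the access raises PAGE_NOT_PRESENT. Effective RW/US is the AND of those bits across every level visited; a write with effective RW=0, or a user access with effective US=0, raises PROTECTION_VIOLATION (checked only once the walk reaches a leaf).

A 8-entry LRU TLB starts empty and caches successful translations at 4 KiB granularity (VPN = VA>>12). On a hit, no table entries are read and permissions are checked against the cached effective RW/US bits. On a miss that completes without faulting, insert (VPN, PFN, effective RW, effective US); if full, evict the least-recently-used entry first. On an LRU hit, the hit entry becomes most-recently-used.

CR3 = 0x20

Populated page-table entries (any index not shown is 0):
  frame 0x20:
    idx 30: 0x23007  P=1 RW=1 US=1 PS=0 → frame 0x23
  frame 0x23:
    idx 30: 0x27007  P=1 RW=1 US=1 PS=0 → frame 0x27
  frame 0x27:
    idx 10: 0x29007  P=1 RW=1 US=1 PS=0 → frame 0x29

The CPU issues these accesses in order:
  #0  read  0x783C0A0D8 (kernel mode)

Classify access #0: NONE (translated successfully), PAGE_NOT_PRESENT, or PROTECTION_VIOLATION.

Trace:
#0 VA=0x783C0A0D8 (r,kernel):
  L0: frame=0x20 idx=30 entry=0x23007 [P=1 RW=1 US=1 PS=0]
  L1: frame=0x23 idx=30 entry=0x27007 [P=1 RW=1 US=1 PS=0]
  L2: frame=0x27 idx=10 entry=0x29007 [P=1 RW=1 US=1 PS=0]
  → PA=0x290D8  (3 entries read)

Access #0 fault: NONE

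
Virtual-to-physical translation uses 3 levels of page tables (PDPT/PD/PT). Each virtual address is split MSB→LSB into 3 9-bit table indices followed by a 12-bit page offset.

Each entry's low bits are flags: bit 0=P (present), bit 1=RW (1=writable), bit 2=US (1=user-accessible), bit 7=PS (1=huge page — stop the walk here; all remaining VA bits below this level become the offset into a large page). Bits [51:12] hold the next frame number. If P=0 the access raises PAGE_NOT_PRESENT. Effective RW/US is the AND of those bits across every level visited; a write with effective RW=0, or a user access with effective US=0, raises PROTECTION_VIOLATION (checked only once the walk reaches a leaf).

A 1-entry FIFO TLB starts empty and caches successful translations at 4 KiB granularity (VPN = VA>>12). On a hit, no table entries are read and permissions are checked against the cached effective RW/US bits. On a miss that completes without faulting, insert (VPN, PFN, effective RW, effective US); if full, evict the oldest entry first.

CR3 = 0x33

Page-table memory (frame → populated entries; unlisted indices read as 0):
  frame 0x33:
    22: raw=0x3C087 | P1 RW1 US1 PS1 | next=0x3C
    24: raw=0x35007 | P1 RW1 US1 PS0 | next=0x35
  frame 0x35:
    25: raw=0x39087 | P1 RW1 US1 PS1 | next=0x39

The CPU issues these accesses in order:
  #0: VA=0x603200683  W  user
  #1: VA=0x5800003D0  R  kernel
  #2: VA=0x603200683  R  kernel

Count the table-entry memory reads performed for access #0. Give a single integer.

Per-access translation:
#0 VA=0x603200683 (w,user):
  L0: frame=0x33 idx=24 entry=0x35007 [P=1 RW=1 US=1 PS=0]
  L1: frame=0x35 idx=25 entry=0x39087 [P=1 RW=1 US=1 PS=1]
  → PA=0x39683 (huge @L1)  (2 entries read)
#1 VA=0x5800003D0 (r,kernel):
  L0: frame=0x33 idx=22 entry=0x3C087 [P=1 RW=1 US=1 PS=1]
  → PA=0x3C3D0 (huge @L0)  (1 entries read)
#2 VA=0x603200683 (r,kernel):
  L0: frame=0x33 idx=24 entry=0x35007 [P=1 RW=1 US=1 PS=0]
  L1: frame=0x35 idx=25 entry=0x39087 [P=1 RW=1 US=1 PS=1]
  → PA=0x39683 (huge @L1)  (2 entries read)

Entries read for #0: 2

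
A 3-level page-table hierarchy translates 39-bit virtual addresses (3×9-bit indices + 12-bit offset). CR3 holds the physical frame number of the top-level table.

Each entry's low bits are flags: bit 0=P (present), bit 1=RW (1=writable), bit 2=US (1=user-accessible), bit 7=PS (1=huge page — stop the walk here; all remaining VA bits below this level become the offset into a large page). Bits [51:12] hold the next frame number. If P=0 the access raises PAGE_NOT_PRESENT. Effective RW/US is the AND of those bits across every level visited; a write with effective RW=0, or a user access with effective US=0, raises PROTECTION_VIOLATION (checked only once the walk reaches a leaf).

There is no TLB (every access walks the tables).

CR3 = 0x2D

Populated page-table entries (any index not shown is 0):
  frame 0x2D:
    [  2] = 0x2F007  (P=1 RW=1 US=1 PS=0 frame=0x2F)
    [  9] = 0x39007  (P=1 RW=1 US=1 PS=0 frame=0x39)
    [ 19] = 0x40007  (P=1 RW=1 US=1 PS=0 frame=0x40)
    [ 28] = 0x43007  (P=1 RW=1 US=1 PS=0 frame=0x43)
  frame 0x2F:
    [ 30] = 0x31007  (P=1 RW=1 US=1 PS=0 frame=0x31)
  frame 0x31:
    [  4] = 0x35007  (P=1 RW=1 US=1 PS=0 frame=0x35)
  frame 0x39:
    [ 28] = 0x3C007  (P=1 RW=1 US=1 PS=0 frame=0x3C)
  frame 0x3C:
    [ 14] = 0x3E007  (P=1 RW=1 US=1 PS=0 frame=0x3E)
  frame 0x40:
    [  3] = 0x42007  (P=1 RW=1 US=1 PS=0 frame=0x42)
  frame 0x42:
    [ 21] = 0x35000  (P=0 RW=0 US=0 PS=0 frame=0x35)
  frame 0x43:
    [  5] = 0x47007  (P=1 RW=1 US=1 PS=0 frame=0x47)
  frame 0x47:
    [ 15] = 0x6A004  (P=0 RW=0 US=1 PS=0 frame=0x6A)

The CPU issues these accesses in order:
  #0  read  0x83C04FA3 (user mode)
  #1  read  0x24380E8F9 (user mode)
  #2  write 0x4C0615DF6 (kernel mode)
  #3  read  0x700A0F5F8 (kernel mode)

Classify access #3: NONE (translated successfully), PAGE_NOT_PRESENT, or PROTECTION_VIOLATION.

Per-access translation:
#0 VA=0x83C04FA3 (r,user):
  L0: frame=0x2D idx=2 entry=0x2F007 [P=1 RW=1 US=1 PS=0]
  L1: frame=0x2F idx=30 entry=0x31007 [P=1 RW=1 US=1 PS=0]
  L2: frame=0x31 idx=4 entry=0x35007 [P=1 RW=1 US=1 PS=0]
  → PA=0x35FA3  (3 entries read)
#1 VA=0x24380E8F9 (r,user):
  L0: frame=0x2D idx=9 entry=0x39007 [P=1 RW=1 US=1 PS=0]
  L1: frame=0x39 idx=28 entry=0x3C007 [P=1 RW=1 US=1 PS=0]
  L2: frame=0x3C idx=14 entry=0x3E007 [P=1 RW=1 US=1 PS=0]
  → PA=0x3E8F9  (3 entries read)
#2 VA=0x4C0615DF6 (w,kernel):
  L0: frame=0x2D idx=19 entry=0x40007 [P=1 RW=1 US=1 PS=0]
  L1: frame=0x40 idx=3 entry=0x42007 [P=1 RW=1 US=1 PS=0]
  L2: frame=0x42 idx=21 entry=0x35000 [P=0 RW=0 US=0 PS=0]
  → PAGE_NOT_PRESENT  (3 entries read)
#3 VA=0x700A0F5F8 (r,kernel):
  L0: frame=0x2D idx=28 entry=0x43007 [P=1 RW=1 US=1 PS=0]
  L1: frame=0x43 idx=5 entry=0x47007 [P=1 RW=1 US=1 PS=0]
  L2: frame=0x47 idx=15 entry=0x6A004 [P=0 RW=0 US=1 PS=0]
  → PAGE_NOT_PRESENT  (3 entries read)

Access #3 fault: PAGE_NOT_PRESENT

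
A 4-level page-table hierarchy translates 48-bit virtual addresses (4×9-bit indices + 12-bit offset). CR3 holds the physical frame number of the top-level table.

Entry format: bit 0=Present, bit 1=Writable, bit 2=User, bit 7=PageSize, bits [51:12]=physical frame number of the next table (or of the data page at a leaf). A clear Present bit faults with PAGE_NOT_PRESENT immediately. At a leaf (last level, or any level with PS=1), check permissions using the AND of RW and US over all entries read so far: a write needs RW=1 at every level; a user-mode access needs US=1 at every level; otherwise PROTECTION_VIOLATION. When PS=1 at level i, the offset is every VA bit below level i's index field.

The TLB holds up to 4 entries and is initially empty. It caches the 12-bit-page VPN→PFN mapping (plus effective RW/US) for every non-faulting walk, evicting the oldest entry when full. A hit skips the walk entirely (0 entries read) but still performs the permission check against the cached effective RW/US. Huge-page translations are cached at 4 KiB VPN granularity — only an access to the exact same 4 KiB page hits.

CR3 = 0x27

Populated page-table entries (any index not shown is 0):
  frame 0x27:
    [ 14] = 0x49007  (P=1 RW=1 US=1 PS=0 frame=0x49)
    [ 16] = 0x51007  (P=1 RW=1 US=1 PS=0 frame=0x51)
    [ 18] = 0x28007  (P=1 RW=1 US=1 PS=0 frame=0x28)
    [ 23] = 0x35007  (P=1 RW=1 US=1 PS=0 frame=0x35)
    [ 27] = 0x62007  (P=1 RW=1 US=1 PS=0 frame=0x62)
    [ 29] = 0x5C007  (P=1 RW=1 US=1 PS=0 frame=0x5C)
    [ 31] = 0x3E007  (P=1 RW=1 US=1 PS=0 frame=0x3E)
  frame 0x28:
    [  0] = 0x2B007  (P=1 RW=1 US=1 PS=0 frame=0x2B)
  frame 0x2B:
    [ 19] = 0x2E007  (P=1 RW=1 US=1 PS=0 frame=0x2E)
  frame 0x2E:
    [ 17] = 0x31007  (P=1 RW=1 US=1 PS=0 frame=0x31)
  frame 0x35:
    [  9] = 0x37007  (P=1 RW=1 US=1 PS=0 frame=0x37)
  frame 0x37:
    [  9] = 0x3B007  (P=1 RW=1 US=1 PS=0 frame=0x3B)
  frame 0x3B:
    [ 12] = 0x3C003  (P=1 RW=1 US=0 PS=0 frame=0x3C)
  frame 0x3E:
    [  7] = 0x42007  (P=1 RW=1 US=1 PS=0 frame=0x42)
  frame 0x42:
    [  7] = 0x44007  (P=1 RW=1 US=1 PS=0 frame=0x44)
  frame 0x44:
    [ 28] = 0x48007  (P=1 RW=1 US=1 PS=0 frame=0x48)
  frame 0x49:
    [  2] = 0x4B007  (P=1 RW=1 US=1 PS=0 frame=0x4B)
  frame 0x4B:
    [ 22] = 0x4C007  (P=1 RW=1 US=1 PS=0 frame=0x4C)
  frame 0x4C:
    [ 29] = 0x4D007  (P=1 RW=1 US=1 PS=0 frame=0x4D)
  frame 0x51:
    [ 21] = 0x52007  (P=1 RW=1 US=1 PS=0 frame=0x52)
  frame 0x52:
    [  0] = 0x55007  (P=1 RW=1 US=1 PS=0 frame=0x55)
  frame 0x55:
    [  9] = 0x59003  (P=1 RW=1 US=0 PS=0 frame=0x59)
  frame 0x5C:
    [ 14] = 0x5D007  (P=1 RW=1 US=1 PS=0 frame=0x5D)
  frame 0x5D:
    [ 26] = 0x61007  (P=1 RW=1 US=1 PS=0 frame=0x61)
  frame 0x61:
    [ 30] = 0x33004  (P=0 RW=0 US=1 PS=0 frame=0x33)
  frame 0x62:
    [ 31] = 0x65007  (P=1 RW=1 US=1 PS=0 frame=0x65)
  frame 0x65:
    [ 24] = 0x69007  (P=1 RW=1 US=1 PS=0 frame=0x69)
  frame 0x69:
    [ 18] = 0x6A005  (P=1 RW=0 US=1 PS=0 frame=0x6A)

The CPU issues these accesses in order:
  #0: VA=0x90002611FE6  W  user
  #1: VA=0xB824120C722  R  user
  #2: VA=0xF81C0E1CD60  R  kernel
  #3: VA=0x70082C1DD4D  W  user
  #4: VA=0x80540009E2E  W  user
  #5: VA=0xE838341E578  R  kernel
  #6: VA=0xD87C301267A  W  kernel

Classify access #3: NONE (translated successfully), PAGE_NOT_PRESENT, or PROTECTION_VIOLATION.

Per-access translation:
#0 VA=0x90002611FE6 (w,user):
  L0: frame=0x27 idx=18 entry=0x28007 [P=1 RW=1 US=1 PS=0]
  L1: frame=0x28 idx=0 entry=0x2B007 [P=1 RW=1 US=1 PS=0]
  L2: frame=0x2B idx=19 entry=0x2E007 [P=1 RW=1 US=1 PS=0]
  L3: frame=0x2E idx=17 entry=0x31007 [P=1 RW=1 US=1 PS=0]
  ⇒ phys 0x31FE6  [4 reads]
#1 VA=0xB824120C722 (r,user):
  L0: frame=0x27 idx=23 entry=0x35007 [P=1 RW=1 US=1 PS=0]
  L1: frame=0x35 idx=9 entry=0x37007 [P=1 RW=1 US=1 PS=0]
  L2: frame=0x37 idx=9 entry=0x3B007 [P=1 RW=1 US=1 PS=0]
  L3: frame=0x3B idx=12 entry=0x3C003 [P=1 RW=1 US=0 PS=0]
  → PROTECTION_VIOLATION  (4 entries read)
#2 VA=0xF81C0E1CD60 (r,kernel):
  L0: frame=0x27 idx=31 entry=0x3E007 [P=1 RW=1 US=1 PS=0]
  L1: frame=0x3E idx=7 entry=0x42007 [P=1 RW=1 US=1 PS=0]
  L2: frame=0x42 idx=7 entry=0x44007 [P=1 RW=1 US=1 PS=0]
  L3: frame=0x44 idx=28 entry=0x48007 [P=1 RW=1 US=1 PS=0]
  ⇒ phys 0x48D60  [4 reads]
#3 VA=0x70082C1DD4D (w,user):
  L0: frame=0x27 idx=14 entry=0x49007 [P=1 RW=1 US=1 PS=0]
  L1: frame=0x49 idx=2 entry=0x4B007 [P=1 RW=1 US=1 PS=0]
  L2: frame=0x4B idx=22 entry=0x4C007 [P=1 RW=1 US=1 PS=0]
  L3: frame=0x4C idx=29 entry=0x4D007 [P=1 RW=1 US=1 PS=0]
  ⇒ phys 0x4DD4D  [4 reads]
#4 VA=0x80540009E2E (w,user):
  L0: frame=0x27 idx=16 entry=0x51007 [P=1 RW=1 US=1 PS=0]
  L1: frame=0x51 idx=21 entry=0x52007 [P=1 RW=1 US=1 PS=0]
  L2: frame=0x52 idx=0 entry=0x55007 [P=1 RW=1 US=1 PS=0]
  L3: frame=0x55 idx=9 entry=0x59003 [P=1 RW=1 US=0 PS=0]
  → PROTECTION_VIOLATION  (4 entries read)
#5 VA=0xE838341E578 (r,kernel):
  L0: frame=0x27 idx=29 entry=0x5C007 [P=1 RW=1 US=1 PS=0]
  L1: frame=0x5C idx=14 entry=0x5D007 [P=1 RW=1 US=1 PS=0]
  L2: frame=0x5D idx=26 entry=0x61007 [P=1 RW=1 US=1 PS=0]
  L3: frame=0x61 idx=30 entry=0x33004 [P=0 RW=0 US=1 PS=0]
  → PAGE_NOT_PRESENT  (4 entries read)
#6 VA=0xD87C301267A (w,kernel):
  L0: frame=0x27 idx=27 entry=0x62007 [P=1 RW=1 US=1 PS=0]
  L1: frame=0x62 idx=31 entry=0x65007 [P=1 RW=1 US=1 PS=0]
  L2: frame=0x65 idx=24 entry=0x69007 [P=1 RW=1 US=1 PS=0]
  L3: frame=0x69 idx=18 entry=0x6A005 [P=1 RW=0 US=1 PS=0]
  → PROTECTION_VIOLATION  (4 entries read)

Access #3 fault: NONE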